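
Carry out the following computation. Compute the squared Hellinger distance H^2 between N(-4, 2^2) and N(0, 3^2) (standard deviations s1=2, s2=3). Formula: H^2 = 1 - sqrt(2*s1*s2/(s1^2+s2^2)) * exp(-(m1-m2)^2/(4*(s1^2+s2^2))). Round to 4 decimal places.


Squared Hellinger distance for Gaussians:
H^2 = 1 - sqrt(2*s1*s2/(s1^2+s2^2)) * exp(-(m1-m2)^2/(4*(s1^2+s2^2))).
s1^2 = 4, s2^2 = 9, s1^2+s2^2 = 13.
sqrt(2*2*3/(13)) = 0.960769.
(m1-m2)^2 = (-4)^2 = 16.
exp(-16/(4*13)) = exp(-0.307692) = 0.735141.
H^2 = 1 - 0.960769*0.735141 = 0.2937

0.2937


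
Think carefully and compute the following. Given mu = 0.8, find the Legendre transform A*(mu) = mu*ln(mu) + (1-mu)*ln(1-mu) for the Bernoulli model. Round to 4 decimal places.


Legendre transform for Bernoulli:
A*(mu) = mu*log(mu) + (1-mu)*log(1-mu).
mu = 0.8, 1-mu = 0.2.
mu*log(mu) = 0.8*log(0.8) = -0.178515.
(1-mu)*log(1-mu) = 0.2*log(0.2) = -0.321888.
A* = -0.178515 + -0.321888 = -0.5004

-0.5004


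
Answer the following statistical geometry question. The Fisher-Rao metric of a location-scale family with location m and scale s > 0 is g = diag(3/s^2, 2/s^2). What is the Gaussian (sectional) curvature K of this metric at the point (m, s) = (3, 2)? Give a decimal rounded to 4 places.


The metric has the form g = (A dm^2 + B ds^2)/s^2 with A = 3, B = 2.
Substitute u = sqrt(A/B)*m: g = B*(du^2 + ds^2)/s^2, i.e. B times the
Poincare upper half-plane metric, which has constant Gaussian curvature -1.
Scaling a 2D metric by a constant c divides the Gaussian curvature by c,
so K = -1/B = -1/(2) = -0.5000 everywhere (the point (m, s) = (3, 2) is irrelevant:
the curvature is constant).
The requested Gaussian curvature is K = -0.5000.

-0.5000


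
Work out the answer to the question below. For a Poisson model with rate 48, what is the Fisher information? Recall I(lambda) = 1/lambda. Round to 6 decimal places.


Fisher information for Poisson: I(lambda) = 1/lambda.
lambda = 48.
I(lambda) = 1/48 = 0.020833

0.020833


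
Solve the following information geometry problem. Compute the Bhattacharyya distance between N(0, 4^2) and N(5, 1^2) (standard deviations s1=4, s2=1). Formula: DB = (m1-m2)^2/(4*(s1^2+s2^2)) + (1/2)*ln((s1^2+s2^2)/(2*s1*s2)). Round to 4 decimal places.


Bhattacharyya distance between two Gaussians:
DB = (m1-m2)^2/(4*(s1^2+s2^2)) + (1/2)*ln((s1^2+s2^2)/(2*s1*s2)).
(m1-m2)^2 = (-5)^2 = 25.
s1^2+s2^2 = 16 + 1 = 17.
term1 = 25/68 = 0.367647.
term2 = 0.5*ln(17/8.0) = 0.376886.
DB = 0.367647 + 0.376886 = 0.7445

0.7445


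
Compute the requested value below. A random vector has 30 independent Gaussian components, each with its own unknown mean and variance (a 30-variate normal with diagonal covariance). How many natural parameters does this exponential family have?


Exponential family dimension calculation:
Each univariate normal has two natural parameters (mu/sigma^2 and -1/(2 sigma^2)).
With 30 independent components, dim = 2 * 30 = 60.

60


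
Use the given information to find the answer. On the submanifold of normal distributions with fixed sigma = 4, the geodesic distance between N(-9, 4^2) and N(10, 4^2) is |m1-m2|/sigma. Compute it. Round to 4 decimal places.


On the fixed-variance normal subfamily, geodesic distance = |m1-m2|/sigma.
|-9 - 10| = 19.
sigma = 4.
d = 19/4 = 4.7500

4.7500


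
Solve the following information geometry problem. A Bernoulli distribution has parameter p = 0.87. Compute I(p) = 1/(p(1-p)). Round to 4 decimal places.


For Bernoulli(p), Fisher information is I(p) = 1/(p*(1-p)).
p = 0.87, 1-p = 0.13.
p*(1-p) = 0.1131.
I(p) = 1/0.1131 = 8.8417

8.8417


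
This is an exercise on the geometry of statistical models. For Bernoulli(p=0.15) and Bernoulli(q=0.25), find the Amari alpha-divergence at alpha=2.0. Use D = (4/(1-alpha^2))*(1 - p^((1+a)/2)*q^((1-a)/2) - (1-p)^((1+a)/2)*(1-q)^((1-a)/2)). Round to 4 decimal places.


Amari alpha-divergence:
D = (4/(1-alpha^2))*(1 - p^((1+a)/2)*q^((1-a)/2) - (1-p)^((1+a)/2)*(1-q)^((1-a)/2)).
alpha = 2.0, p = 0.15, q = 0.25.
e1 = (1+alpha)/2 = 1.5, e2 = (1-alpha)/2 = -0.5.
t1 = p^e1 * q^e2 = 0.15^1.5 * 0.25^-0.5 = 0.11619.
t2 = (1-p)^e1 * (1-q)^e2 = 0.85^1.5 * 0.75^-0.5 = 0.904894.
4/(1-alpha^2) = -1.333333.
D = -1.333333*(1 - 0.11619 - 0.904894) = 0.0281

0.0281


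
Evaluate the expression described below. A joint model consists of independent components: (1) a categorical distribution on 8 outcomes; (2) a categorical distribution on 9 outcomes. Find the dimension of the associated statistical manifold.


The dimension of a statistical manifold equals the number of free
(independent) real parameters of the model. For a product of independent
blocks the parameter counts add.
- categorical on 8 outcomes (probabilities sum to 1): 8-1 = 7.
- categorical on 9 outcomes (probabilities sum to 1): 9-1 = 8.
Total = 7 + 8 = 15.
Dimension = 15

15


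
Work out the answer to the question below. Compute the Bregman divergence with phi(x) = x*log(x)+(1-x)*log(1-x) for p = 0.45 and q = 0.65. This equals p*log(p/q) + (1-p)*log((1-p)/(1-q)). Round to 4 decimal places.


Bregman divergence with negative entropy generator:
D = p*log(p/q) + (1-p)*log((1-p)/(1-q)).
p = 0.45, q = 0.65.
p*log(p/q) = 0.45*log(0.45/0.65) = -0.165476.
(1-p)*log((1-p)/(1-q)) = 0.55*log(0.55/0.35) = 0.248592.
D = -0.165476 + 0.248592 = 0.0831

0.0831


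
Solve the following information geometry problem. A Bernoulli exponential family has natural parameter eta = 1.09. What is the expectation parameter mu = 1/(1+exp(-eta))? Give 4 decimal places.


Dual coordinate (expectation parameter) for Bernoulli:
mu = 1/(1+exp(-eta)).
eta = 1.09.
exp(-eta) = exp(-1.09) = 0.336216.
mu = 1/(1+0.336216) = 0.7484

0.7484


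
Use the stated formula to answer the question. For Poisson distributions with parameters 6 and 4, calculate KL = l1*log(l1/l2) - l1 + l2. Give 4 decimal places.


KL divergence for Poisson:
KL = l1*log(l1/l2) - l1 + l2.
l1 = 6, l2 = 4.
log(6/4) = 0.405465.
l1*log(l1/l2) = 6 * 0.405465 = 2.432791.
KL = 2.432791 - 6 + 4 = 0.4328

0.4328


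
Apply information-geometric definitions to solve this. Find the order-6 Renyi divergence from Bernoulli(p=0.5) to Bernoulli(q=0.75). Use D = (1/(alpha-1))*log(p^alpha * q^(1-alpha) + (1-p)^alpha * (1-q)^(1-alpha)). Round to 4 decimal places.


Renyi divergence of order alpha between Bernoulli distributions:
D = (1/(alpha-1))*log(p^alpha * q^(1-alpha) + (1-p)^alpha * (1-q)^(1-alpha)).
alpha = 6, p = 0.5, q = 0.75.
p^alpha * q^(1-alpha) = 0.5^6 * 0.75^-5 = 0.065844.
(1-p)^alpha * (1-q)^(1-alpha) = 0.5^6 * 0.25^-5 = 16.0.
sum = 0.065844 + 16.0 = 16.065844.
D = (1/5)*log(16.065844) = 0.5553

0.5553


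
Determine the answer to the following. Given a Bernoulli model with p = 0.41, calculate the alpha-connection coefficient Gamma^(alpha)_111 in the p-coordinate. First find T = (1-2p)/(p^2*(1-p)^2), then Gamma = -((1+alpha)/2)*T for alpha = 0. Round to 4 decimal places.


Skewness (Amari-Chentsov) tensor: T = (1-2p)/(p^2*(1-p)^2).
p = 0.41, 1-2p = 0.18, p^2 = 0.1681, (1-p)^2 = 0.3481.
T = 0.18/(0.1681 * 0.3481) = 3.076102.
In the p-coordinate, Gamma^(alpha) = Gamma^(0) - (alpha/2)*T with Gamma^(0) = (1/2)*g'(p) = -T/2,
so Gamma^(alpha) = -((1+alpha)/2)*T.
alpha = 0, -(1+alpha)/2 = -0.5.
Gamma = -0.5 * 3.076102 = -1.5381

-1.5381


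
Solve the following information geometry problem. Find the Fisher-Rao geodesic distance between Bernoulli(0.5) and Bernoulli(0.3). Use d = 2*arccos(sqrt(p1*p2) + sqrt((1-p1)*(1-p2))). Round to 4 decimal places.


Geodesic distance on Bernoulli manifold:
d(p1,p2) = 2*arccos(sqrt(p1*p2) + sqrt((1-p1)*(1-p2))).
sqrt(p1*p2) = sqrt(0.5*0.3) = 0.387298.
sqrt((1-p1)*(1-p2)) = sqrt(0.5*0.7) = 0.591608.
arg = 0.387298 + 0.591608 = 0.978906.
d = 2*arccos(0.978906) = 0.4115

0.4115


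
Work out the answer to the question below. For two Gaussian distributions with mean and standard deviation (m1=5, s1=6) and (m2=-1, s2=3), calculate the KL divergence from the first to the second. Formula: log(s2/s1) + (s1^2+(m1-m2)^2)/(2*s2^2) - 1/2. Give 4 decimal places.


KL divergence between normal distributions:
KL = log(s2/s1) + (s1^2 + (m1-m2)^2)/(2*s2^2) - 1/2.
log(3/6) = -0.693147.
(6^2 + (5--1)^2)/(2*3^2) = (36 + 36)/18 = 4.0.
KL = -0.693147 + 4.0 - 0.5 = 2.8069

2.8069


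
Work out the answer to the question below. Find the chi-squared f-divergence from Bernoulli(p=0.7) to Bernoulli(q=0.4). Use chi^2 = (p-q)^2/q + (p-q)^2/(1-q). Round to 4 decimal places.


Chi-squared divergence between Bernoulli distributions:
chi^2 = (p-q)^2/q + (p-q)^2/(1-q).
p = 0.7, q = 0.4, p-q = 0.3.
(p-q)^2 = 0.09.
term1 = 0.09/0.4 = 0.225.
term2 = 0.09/0.6 = 0.15.
chi^2 = 0.225 + 0.15 = 0.3750

0.3750


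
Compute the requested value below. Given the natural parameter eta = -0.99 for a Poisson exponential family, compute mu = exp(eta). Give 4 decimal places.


Expectation parameter for Poisson exponential family:
mu = exp(eta).
eta = -0.99.
mu = exp(-0.99) = 0.3716

0.3716


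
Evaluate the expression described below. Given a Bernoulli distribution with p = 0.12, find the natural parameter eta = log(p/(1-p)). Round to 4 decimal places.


Natural parameter for Bernoulli: eta = log(p/(1-p)).
p = 0.12, 1-p = 0.88.
p/(1-p) = 0.136364.
eta = log(0.136364) = -1.9924

-1.9924


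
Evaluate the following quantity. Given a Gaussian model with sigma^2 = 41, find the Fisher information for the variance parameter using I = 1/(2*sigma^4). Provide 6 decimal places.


Fisher information for variance: I(sigma^2) = 1/(2*sigma^4).
sigma^2 = 41, so sigma^4 = 1681.
I = 1/(2*1681) = 1/3362 = 0.000297

0.000297


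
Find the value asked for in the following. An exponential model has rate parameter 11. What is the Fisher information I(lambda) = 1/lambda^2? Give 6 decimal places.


Fisher information for exponential: I(lambda) = 1/lambda^2.
lambda = 11, lambda^2 = 121.
I = 1/121 = 0.008264

0.008264


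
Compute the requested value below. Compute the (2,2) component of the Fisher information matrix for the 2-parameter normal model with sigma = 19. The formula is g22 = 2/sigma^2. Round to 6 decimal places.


For the 2-parameter normal family, the Fisher metric has:
  g11 = 1/sigma^2, g22 = 2/sigma^2.
sigma = 19, sigma^2 = 361.
g22 = 0.005540

0.005540


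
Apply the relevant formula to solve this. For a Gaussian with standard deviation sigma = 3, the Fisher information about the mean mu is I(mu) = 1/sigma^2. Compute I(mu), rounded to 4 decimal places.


The Fisher information for the mean of a normal distribution is I(mu) = 1/sigma^2.
sigma = 3, so sigma^2 = 9.
I(mu) = 1/9 = 0.1111

0.1111


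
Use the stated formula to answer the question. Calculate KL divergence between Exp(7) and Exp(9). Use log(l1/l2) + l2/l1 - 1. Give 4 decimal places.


KL divergence for exponential family:
KL = log(l1/l2) + l2/l1 - 1.
log(7/9) = -0.251314.
9/7 = 1.285714.
KL = -0.251314 + 1.285714 - 1 = 0.0344

0.0344


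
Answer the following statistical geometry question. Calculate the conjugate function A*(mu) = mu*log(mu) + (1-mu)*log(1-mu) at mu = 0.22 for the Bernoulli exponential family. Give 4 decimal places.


Legendre transform for Bernoulli:
A*(mu) = mu*log(mu) + (1-mu)*log(1-mu).
mu = 0.22, 1-mu = 0.78.
mu*log(mu) = 0.22*log(0.22) = -0.333108.
(1-mu)*log(1-mu) = 0.78*log(0.78) = -0.1938.
A* = -0.333108 + -0.1938 = -0.5269

-0.5269


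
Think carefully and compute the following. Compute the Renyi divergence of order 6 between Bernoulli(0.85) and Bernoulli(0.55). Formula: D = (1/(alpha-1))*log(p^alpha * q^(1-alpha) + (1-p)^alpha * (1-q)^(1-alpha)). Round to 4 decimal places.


Renyi divergence of order alpha between Bernoulli distributions:
D = (1/(alpha-1))*log(p^alpha * q^(1-alpha) + (1-p)^alpha * (1-q)^(1-alpha)).
alpha = 6, p = 0.85, q = 0.55.
p^alpha * q^(1-alpha) = 0.85^6 * 0.55^-5 = 7.493766.
(1-p)^alpha * (1-q)^(1-alpha) = 0.15^6 * 0.45^-5 = 0.000617.
sum = 7.493766 + 0.000617 = 7.494383.
D = (1/5)*log(7.494383) = 0.4028

0.4028


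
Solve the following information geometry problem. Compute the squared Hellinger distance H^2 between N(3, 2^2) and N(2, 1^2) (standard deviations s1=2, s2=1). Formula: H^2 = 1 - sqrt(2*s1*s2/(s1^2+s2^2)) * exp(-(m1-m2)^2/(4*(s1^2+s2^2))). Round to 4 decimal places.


Squared Hellinger distance for Gaussians:
H^2 = 1 - sqrt(2*s1*s2/(s1^2+s2^2)) * exp(-(m1-m2)^2/(4*(s1^2+s2^2))).
s1^2 = 4, s2^2 = 1, s1^2+s2^2 = 5.
sqrt(2*2*1/(5)) = 0.894427.
(m1-m2)^2 = (1)^2 = 1.
exp(-1/(4*5)) = exp(-0.05) = 0.951229.
H^2 = 1 - 0.894427*0.951229 = 0.1492

0.1492


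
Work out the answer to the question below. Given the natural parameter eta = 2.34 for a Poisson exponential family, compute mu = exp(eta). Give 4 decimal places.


Expectation parameter for Poisson exponential family:
mu = exp(eta).
eta = 2.34.
mu = exp(2.34) = 10.3812

10.3812


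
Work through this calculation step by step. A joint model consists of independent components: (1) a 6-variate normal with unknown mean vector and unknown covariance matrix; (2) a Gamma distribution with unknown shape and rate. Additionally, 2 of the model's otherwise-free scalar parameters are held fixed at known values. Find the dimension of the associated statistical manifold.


The dimension of a statistical manifold equals the number of free
(independent) real parameters of the model. For a product of independent
blocks the parameter counts add.
- 6-variate normal: 6 (mean) + 6*7/2 = 21 (symmetric covariance) = 27.
- Gamma (shape, rate): 2.
Total = 27 + 2 = 29.
2 parameter(s) fixed at known values: 29 - 2 = 27.
Dimension = 27

27


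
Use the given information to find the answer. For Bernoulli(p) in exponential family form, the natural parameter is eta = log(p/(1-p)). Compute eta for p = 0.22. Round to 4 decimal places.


Natural parameter for Bernoulli: eta = log(p/(1-p)).
p = 0.22, 1-p = 0.78.
p/(1-p) = 0.282051.
eta = log(0.282051) = -1.2657

-1.2657


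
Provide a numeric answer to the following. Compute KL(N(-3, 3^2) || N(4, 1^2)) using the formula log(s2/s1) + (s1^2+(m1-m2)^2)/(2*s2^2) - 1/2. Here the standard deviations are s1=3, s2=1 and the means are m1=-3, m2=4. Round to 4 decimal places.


KL divergence between normal distributions:
KL = log(s2/s1) + (s1^2 + (m1-m2)^2)/(2*s2^2) - 1/2.
log(1/3) = -1.098612.
(3^2 + (-3-4)^2)/(2*1^2) = (9 + 49)/2 = 29.0.
KL = -1.098612 + 29.0 - 0.5 = 27.4014

27.4014


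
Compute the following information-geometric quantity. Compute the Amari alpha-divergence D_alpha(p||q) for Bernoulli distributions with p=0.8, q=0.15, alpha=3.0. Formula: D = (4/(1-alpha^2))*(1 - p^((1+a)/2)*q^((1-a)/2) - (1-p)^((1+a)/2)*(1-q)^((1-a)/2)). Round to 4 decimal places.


Amari alpha-divergence:
D = (4/(1-alpha^2))*(1 - p^((1+a)/2)*q^((1-a)/2) - (1-p)^((1+a)/2)*(1-q)^((1-a)/2)).
alpha = 3.0, p = 0.8, q = 0.15.
e1 = (1+alpha)/2 = 2.0, e2 = (1-alpha)/2 = -1.0.
t1 = p^e1 * q^e2 = 0.8^2.0 * 0.15^-1.0 = 4.266667.
t2 = (1-p)^e1 * (1-q)^e2 = 0.2^2.0 * 0.85^-1.0 = 0.047059.
4/(1-alpha^2) = -0.5.
D = -0.5*(1 - 4.266667 - 0.047059) = 1.6569

1.6569


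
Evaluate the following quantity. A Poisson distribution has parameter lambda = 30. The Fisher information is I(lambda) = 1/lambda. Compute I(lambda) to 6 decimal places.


Fisher information for Poisson: I(lambda) = 1/lambda.
lambda = 30.
I(lambda) = 1/30 = 0.033333

0.033333


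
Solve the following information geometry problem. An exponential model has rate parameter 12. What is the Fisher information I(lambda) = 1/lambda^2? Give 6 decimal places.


Fisher information for exponential: I(lambda) = 1/lambda^2.
lambda = 12, lambda^2 = 144.
I = 1/144 = 0.006944

0.006944


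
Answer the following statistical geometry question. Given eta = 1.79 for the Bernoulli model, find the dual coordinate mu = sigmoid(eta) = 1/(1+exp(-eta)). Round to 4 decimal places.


Dual coordinate (expectation parameter) for Bernoulli:
mu = 1/(1+exp(-eta)).
eta = 1.79.
exp(-eta) = exp(-1.79) = 0.16696.
mu = 1/(1+0.16696) = 0.8569

0.8569


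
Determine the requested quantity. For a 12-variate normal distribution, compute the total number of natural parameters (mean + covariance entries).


Exponential family dimension calculation:
For 12-dim MVN: mean has 12 params, covariance has 12*13/2 = 78 unique entries.
Total dim = 12 + 78 = 90.

90


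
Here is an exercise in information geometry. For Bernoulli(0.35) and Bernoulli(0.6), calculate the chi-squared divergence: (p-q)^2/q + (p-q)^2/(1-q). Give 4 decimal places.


Chi-squared divergence between Bernoulli distributions:
chi^2 = (p-q)^2/q + (p-q)^2/(1-q).
p = 0.35, q = 0.6, p-q = -0.25.
(p-q)^2 = 0.0625.
term1 = 0.0625/0.6 = 0.104167.
term2 = 0.0625/0.4 = 0.15625.
chi^2 = 0.104167 + 0.15625 = 0.2604

0.2604


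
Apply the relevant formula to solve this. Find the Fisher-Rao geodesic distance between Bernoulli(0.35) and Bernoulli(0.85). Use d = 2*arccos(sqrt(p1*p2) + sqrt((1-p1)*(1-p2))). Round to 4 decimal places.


Geodesic distance on Bernoulli manifold:
d(p1,p2) = 2*arccos(sqrt(p1*p2) + sqrt((1-p1)*(1-p2))).
sqrt(p1*p2) = sqrt(0.35*0.85) = 0.545436.
sqrt((1-p1)*(1-p2)) = sqrt(0.65*0.15) = 0.31225.
arg = 0.545436 + 0.31225 = 0.857686.
d = 2*arccos(0.857686) = 1.0801

1.0801


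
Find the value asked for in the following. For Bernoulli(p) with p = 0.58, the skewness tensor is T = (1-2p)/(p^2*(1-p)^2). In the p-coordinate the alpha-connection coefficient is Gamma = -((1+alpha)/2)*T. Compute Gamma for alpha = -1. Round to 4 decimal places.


Skewness (Amari-Chentsov) tensor: T = (1-2p)/(p^2*(1-p)^2).
p = 0.58, 1-2p = -0.16, p^2 = 0.3364, (1-p)^2 = 0.1764.
T = -0.16/(0.3364 * 0.1764) = -2.696283.
In the p-coordinate, Gamma^(alpha) = Gamma^(0) - (alpha/2)*T with Gamma^(0) = (1/2)*g'(p) = -T/2,
so Gamma^(alpha) = -((1+alpha)/2)*T.
alpha = -1, -(1+alpha)/2 = 0.0.
Gamma = 0.0 * -2.696283 = 0.0000

0.0000


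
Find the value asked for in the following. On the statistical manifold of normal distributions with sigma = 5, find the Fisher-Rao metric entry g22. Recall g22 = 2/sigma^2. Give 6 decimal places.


For the 2-parameter normal family, the Fisher metric has:
  g11 = 1/sigma^2, g22 = 2/sigma^2.
sigma = 5, sigma^2 = 25.
g22 = 0.080000

0.080000


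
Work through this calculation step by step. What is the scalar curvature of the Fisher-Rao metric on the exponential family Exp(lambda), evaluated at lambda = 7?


This family has a single free parameter, so its statistical manifold
is 1-dimensional. The Riemann curvature tensor of any 1-dimensional
Riemannian manifold vanishes identically, so R = 0.

0


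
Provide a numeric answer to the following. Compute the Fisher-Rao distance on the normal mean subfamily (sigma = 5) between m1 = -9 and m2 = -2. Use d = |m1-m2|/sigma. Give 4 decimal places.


On the fixed-variance normal subfamily, geodesic distance = |m1-m2|/sigma.
|-9 - -2| = 7.
sigma = 5.
d = 7/5 = 1.4000

1.4000


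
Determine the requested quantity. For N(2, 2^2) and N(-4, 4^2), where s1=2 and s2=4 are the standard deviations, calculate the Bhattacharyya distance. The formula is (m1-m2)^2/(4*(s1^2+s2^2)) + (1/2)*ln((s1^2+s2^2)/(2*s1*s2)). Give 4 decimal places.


Bhattacharyya distance between two Gaussians:
DB = (m1-m2)^2/(4*(s1^2+s2^2)) + (1/2)*ln((s1^2+s2^2)/(2*s1*s2)).
(m1-m2)^2 = (6)^2 = 36.
s1^2+s2^2 = 4 + 16 = 20.
term1 = 36/80 = 0.45.
term2 = 0.5*ln(20/16.0) = 0.111572.
DB = 0.45 + 0.111572 = 0.5616

0.5616


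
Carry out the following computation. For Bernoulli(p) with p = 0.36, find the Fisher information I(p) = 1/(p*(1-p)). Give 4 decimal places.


For Bernoulli(p), Fisher information is I(p) = 1/(p*(1-p)).
p = 0.36, 1-p = 0.64.
p*(1-p) = 0.2304.
I(p) = 1/0.2304 = 4.3403

4.3403


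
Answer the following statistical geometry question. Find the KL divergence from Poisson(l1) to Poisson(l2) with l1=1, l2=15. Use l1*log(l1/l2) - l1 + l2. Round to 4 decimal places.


KL divergence for Poisson:
KL = l1*log(l1/l2) - l1 + l2.
l1 = 1, l2 = 15.
log(1/15) = -2.70805.
l1*log(l1/l2) = 1 * -2.70805 = -2.70805.
KL = -2.70805 - 1 + 15 = 11.2919

11.2919


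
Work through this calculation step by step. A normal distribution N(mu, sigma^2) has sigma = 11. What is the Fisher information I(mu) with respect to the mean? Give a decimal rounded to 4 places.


The Fisher information for the mean of a normal distribution is I(mu) = 1/sigma^2.
sigma = 11, so sigma^2 = 121.
I(mu) = 1/121 = 0.0083

0.0083


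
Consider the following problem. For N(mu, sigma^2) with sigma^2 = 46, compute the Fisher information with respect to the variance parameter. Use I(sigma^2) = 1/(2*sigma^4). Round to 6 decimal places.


Fisher information for variance: I(sigma^2) = 1/(2*sigma^4).
sigma^2 = 46, so sigma^4 = 2116.
I = 1/(2*2116) = 1/4232 = 0.000236

0.000236


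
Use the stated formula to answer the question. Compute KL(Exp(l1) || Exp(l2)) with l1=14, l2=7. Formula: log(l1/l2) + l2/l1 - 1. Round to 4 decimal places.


KL divergence for exponential family:
KL = log(l1/l2) + l2/l1 - 1.
log(14/7) = 0.693147.
7/14 = 0.5.
KL = 0.693147 + 0.5 - 1 = 0.1931

0.1931


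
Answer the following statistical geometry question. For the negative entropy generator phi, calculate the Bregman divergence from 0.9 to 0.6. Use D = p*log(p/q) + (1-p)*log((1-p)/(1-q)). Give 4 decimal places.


Bregman divergence with negative entropy generator:
D = p*log(p/q) + (1-p)*log((1-p)/(1-q)).
p = 0.9, q = 0.6.
p*log(p/q) = 0.9*log(0.9/0.6) = 0.364919.
(1-p)*log((1-p)/(1-q)) = 0.1*log(0.1/0.4) = -0.138629.
D = 0.364919 + -0.138629 = 0.2263

0.2263


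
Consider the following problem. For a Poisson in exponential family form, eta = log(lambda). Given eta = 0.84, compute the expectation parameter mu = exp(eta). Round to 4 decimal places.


Expectation parameter for Poisson exponential family:
mu = exp(eta).
eta = 0.84.
mu = exp(0.84) = 2.3164

2.3164


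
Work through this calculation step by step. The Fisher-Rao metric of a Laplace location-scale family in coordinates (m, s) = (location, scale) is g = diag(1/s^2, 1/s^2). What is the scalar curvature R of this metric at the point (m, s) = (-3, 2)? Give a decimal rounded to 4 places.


The metric has the form g = (A dm^2 + B ds^2)/s^2 with A = 1, B = 1.
Substitute u = sqrt(A/B)*m: g = B*(du^2 + ds^2)/s^2, i.e. B times the
Poincare upper half-plane metric, which has constant Gaussian curvature -1.
Scaling a 2D metric by a constant c divides the Gaussian curvature by c,
so K = -1/B = -1/(1) = -1.0000 everywhere (the point (m, s) = (-3, 2) is irrelevant:
the curvature is constant).
Scalar curvature in dimension 2: R = 2K = -2/(1) = -2.0000.

-2.0000


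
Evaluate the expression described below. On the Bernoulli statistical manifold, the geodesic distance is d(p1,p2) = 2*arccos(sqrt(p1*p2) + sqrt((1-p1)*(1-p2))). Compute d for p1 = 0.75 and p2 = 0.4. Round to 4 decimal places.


Geodesic distance on Bernoulli manifold:
d(p1,p2) = 2*arccos(sqrt(p1*p2) + sqrt((1-p1)*(1-p2))).
sqrt(p1*p2) = sqrt(0.75*0.4) = 0.547723.
sqrt((1-p1)*(1-p2)) = sqrt(0.25*0.6) = 0.387298.
arg = 0.547723 + 0.387298 = 0.935021.
d = 2*arccos(0.935021) = 0.7250

0.7250


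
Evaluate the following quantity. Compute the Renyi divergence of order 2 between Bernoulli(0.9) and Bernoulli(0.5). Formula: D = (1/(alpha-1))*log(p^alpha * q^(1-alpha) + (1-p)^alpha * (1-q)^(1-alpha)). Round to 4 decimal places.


Renyi divergence of order alpha between Bernoulli distributions:
D = (1/(alpha-1))*log(p^alpha * q^(1-alpha) + (1-p)^alpha * (1-q)^(1-alpha)).
alpha = 2, p = 0.9, q = 0.5.
p^alpha * q^(1-alpha) = 0.9^2 * 0.5^-1 = 1.62.
(1-p)^alpha * (1-q)^(1-alpha) = 0.1^2 * 0.5^-1 = 0.02.
sum = 1.62 + 0.02 = 1.64.
D = (1/1)*log(1.64) = 0.4947

0.4947


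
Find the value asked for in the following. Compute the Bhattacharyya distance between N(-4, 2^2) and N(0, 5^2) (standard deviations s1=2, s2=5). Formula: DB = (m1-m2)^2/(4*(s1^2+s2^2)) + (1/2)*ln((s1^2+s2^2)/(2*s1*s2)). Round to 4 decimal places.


Bhattacharyya distance between two Gaussians:
DB = (m1-m2)^2/(4*(s1^2+s2^2)) + (1/2)*ln((s1^2+s2^2)/(2*s1*s2)).
(m1-m2)^2 = (-4)^2 = 16.
s1^2+s2^2 = 4 + 25 = 29.
term1 = 16/116 = 0.137931.
term2 = 0.5*ln(29/20.0) = 0.185782.
DB = 0.137931 + 0.185782 = 0.3237

0.3237


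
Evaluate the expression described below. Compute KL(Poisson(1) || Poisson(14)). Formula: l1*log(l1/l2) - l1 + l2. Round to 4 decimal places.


KL divergence for Poisson:
KL = l1*log(l1/l2) - l1 + l2.
l1 = 1, l2 = 14.
log(1/14) = -2.639057.
l1*log(l1/l2) = 1 * -2.639057 = -2.639057.
KL = -2.639057 - 1 + 14 = 10.3609

10.3609


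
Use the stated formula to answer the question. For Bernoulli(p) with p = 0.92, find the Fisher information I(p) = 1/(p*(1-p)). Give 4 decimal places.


For Bernoulli(p), Fisher information is I(p) = 1/(p*(1-p)).
p = 0.92, 1-p = 0.08.
p*(1-p) = 0.0736.
I(p) = 1/0.0736 = 13.5870

13.5870


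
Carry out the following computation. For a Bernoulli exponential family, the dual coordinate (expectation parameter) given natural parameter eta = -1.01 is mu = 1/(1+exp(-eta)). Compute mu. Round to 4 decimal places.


Dual coordinate (expectation parameter) for Bernoulli:
mu = 1/(1+exp(-eta)).
eta = -1.01.
exp(-eta) = exp(1.01) = 2.745601.
mu = 1/(1+2.745601) = 0.2670

0.2670


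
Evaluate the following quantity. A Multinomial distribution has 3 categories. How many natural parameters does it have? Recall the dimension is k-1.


Exponential family dimension calculation:
For Multinomial with k=3 categories, dim = k-1 = 2.

2


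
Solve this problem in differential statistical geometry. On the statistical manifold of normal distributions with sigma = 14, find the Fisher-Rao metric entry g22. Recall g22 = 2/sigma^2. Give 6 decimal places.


For the 2-parameter normal family, the Fisher metric has:
  g11 = 1/sigma^2, g22 = 2/sigma^2.
sigma = 14, sigma^2 = 196.
g22 = 0.010204

0.010204


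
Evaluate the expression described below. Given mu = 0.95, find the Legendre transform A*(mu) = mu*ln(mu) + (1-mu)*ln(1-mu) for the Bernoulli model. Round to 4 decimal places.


Legendre transform for Bernoulli:
A*(mu) = mu*log(mu) + (1-mu)*log(1-mu).
mu = 0.95, 1-mu = 0.05.
mu*log(mu) = 0.95*log(0.95) = -0.048729.
(1-mu)*log(1-mu) = 0.05*log(0.05) = -0.149787.
A* = -0.048729 + -0.149787 = -0.1985

-0.1985


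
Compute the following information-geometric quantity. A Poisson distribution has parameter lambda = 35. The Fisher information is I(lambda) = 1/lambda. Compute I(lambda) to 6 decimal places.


Fisher information for Poisson: I(lambda) = 1/lambda.
lambda = 35.
I(lambda) = 1/35 = 0.028571

0.028571


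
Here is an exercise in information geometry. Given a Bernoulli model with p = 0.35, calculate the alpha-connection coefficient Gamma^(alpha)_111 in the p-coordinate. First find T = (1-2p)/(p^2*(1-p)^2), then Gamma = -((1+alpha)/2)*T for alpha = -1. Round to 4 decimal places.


Skewness (Amari-Chentsov) tensor: T = (1-2p)/(p^2*(1-p)^2).
p = 0.35, 1-2p = 0.3, p^2 = 0.1225, (1-p)^2 = 0.4225.
T = 0.3/(0.1225 * 0.4225) = 5.796401.
In the p-coordinate, Gamma^(alpha) = Gamma^(0) - (alpha/2)*T with Gamma^(0) = (1/2)*g'(p) = -T/2,
so Gamma^(alpha) = -((1+alpha)/2)*T.
alpha = -1, -(1+alpha)/2 = 0.0.
Gamma = 0.0 * 5.796401 = 0.0000

0.0000


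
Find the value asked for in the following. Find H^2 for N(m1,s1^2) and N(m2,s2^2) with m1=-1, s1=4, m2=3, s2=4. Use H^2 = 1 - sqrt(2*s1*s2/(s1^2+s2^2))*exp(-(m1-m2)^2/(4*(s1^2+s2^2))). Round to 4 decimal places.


Squared Hellinger distance for Gaussians:
H^2 = 1 - sqrt(2*s1*s2/(s1^2+s2^2)) * exp(-(m1-m2)^2/(4*(s1^2+s2^2))).
s1^2 = 16, s2^2 = 16, s1^2+s2^2 = 32.
sqrt(2*4*4/(32)) = 1.0.
(m1-m2)^2 = (-4)^2 = 16.
exp(-16/(4*32)) = exp(-0.125) = 0.882497.
H^2 = 1 - 1.0*0.882497 = 0.1175

0.1175


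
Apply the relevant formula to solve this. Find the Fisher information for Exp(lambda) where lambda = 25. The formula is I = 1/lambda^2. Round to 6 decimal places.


Fisher information for exponential: I(lambda) = 1/lambda^2.
lambda = 25, lambda^2 = 625.
I = 1/625 = 0.001600

0.001600


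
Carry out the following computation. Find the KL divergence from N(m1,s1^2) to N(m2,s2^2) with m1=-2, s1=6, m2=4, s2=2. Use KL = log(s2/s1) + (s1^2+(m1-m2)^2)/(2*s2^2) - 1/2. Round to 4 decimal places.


KL divergence between normal distributions:
KL = log(s2/s1) + (s1^2 + (m1-m2)^2)/(2*s2^2) - 1/2.
log(2/6) = -1.098612.
(6^2 + (-2-4)^2)/(2*2^2) = (36 + 36)/8 = 9.0.
KL = -1.098612 + 9.0 - 0.5 = 7.4014

7.4014


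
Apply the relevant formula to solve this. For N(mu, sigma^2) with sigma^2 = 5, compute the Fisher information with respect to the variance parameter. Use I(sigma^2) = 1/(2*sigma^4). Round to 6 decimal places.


Fisher information for variance: I(sigma^2) = 1/(2*sigma^4).
sigma^2 = 5, so sigma^4 = 25.
I = 1/(2*25) = 1/50 = 0.020000

0.020000


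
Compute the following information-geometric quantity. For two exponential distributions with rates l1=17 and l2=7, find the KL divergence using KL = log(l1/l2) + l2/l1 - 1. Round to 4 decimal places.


KL divergence for exponential family:
KL = log(l1/l2) + l2/l1 - 1.
log(17/7) = 0.887303.
7/17 = 0.411765.
KL = 0.887303 + 0.411765 - 1 = 0.2991

0.2991


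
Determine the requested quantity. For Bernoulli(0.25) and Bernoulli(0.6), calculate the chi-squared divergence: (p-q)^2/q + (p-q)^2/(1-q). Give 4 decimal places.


Chi-squared divergence between Bernoulli distributions:
chi^2 = (p-q)^2/q + (p-q)^2/(1-q).
p = 0.25, q = 0.6, p-q = -0.35.
(p-q)^2 = 0.1225.
term1 = 0.1225/0.6 = 0.204167.
term2 = 0.1225/0.4 = 0.30625.
chi^2 = 0.204167 + 0.30625 = 0.5104

0.5104


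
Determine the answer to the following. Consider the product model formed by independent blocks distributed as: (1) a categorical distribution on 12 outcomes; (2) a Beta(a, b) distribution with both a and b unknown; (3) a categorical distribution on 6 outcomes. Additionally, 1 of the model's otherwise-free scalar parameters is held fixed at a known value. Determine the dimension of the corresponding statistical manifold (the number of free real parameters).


The dimension of a statistical manifold equals the number of free
(independent) real parameters of the model. For a product of independent
blocks the parameter counts add.
- categorical on 12 outcomes (probabilities sum to 1): 12-1 = 11.
- Beta (a, b): 2.
- categorical on 6 outcomes (probabilities sum to 1): 6-1 = 5.
Total = 11 + 2 + 5 = 18.
1 parameter(s) fixed at known values: 18 - 1 = 17.
Dimension = 17

17


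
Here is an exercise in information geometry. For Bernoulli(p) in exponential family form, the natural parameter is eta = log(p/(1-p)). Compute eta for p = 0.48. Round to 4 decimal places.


Natural parameter for Bernoulli: eta = log(p/(1-p)).
p = 0.48, 1-p = 0.52.
p/(1-p) = 0.923077.
eta = log(0.923077) = -0.0800

-0.0800


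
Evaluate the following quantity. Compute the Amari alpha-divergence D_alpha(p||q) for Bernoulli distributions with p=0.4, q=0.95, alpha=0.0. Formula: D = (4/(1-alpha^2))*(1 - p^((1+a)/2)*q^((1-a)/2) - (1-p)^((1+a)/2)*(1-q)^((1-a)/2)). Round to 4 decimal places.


Amari alpha-divergence:
D = (4/(1-alpha^2))*(1 - p^((1+a)/2)*q^((1-a)/2) - (1-p)^((1+a)/2)*(1-q)^((1-a)/2)).
alpha = 0.0, p = 0.4, q = 0.95.
e1 = (1+alpha)/2 = 0.5, e2 = (1-alpha)/2 = 0.5.
t1 = p^e1 * q^e2 = 0.4^0.5 * 0.95^0.5 = 0.616441.
t2 = (1-p)^e1 * (1-q)^e2 = 0.6^0.5 * 0.05^0.5 = 0.173205.
4/(1-alpha^2) = 4.0.
D = 4.0*(1 - 0.616441 - 0.173205) = 0.8414

0.8414


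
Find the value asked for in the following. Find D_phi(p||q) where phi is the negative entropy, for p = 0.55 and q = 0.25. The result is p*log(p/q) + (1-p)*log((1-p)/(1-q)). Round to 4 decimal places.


Bregman divergence with negative entropy generator:
D = p*log(p/q) + (1-p)*log((1-p)/(1-q)).
p = 0.55, q = 0.25.
p*log(p/q) = 0.55*log(0.55/0.25) = 0.433652.
(1-p)*log((1-p)/(1-q)) = 0.45*log(0.45/0.75) = -0.229872.
D = 0.433652 + -0.229872 = 0.2038

0.2038


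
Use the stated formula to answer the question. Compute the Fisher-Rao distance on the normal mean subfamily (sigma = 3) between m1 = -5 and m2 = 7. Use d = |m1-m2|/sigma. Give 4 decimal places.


On the fixed-variance normal subfamily, geodesic distance = |m1-m2|/sigma.
|-5 - 7| = 12.
sigma = 3.
d = 12/3 = 4.0000

4.0000


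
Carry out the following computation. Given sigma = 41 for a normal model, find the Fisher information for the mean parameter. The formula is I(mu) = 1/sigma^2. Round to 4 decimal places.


The Fisher information for the mean of a normal distribution is I(mu) = 1/sigma^2.
sigma = 41, so sigma^2 = 1681.
I(mu) = 1/1681 = 0.0006

0.0006


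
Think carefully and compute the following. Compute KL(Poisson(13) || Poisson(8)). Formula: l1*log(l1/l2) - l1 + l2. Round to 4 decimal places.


KL divergence for Poisson:
KL = l1*log(l1/l2) - l1 + l2.
l1 = 13, l2 = 8.
log(13/8) = 0.485508.
l1*log(l1/l2) = 13 * 0.485508 = 6.311602.
KL = 6.311602 - 13 + 8 = 1.3116

1.3116


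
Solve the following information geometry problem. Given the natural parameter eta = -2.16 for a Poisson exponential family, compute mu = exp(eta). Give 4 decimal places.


Expectation parameter for Poisson exponential family:
mu = exp(eta).
eta = -2.16.
mu = exp(-2.16) = 0.1153

0.1153


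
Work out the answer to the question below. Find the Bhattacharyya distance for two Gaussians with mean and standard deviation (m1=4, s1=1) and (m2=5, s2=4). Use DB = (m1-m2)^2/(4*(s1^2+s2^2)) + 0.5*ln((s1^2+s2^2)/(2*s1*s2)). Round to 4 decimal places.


Bhattacharyya distance between two Gaussians:
DB = (m1-m2)^2/(4*(s1^2+s2^2)) + (1/2)*ln((s1^2+s2^2)/(2*s1*s2)).
(m1-m2)^2 = (-1)^2 = 1.
s1^2+s2^2 = 1 + 16 = 17.
term1 = 1/68 = 0.014706.
term2 = 0.5*ln(17/8.0) = 0.376886.
DB = 0.014706 + 0.376886 = 0.3916

0.3916


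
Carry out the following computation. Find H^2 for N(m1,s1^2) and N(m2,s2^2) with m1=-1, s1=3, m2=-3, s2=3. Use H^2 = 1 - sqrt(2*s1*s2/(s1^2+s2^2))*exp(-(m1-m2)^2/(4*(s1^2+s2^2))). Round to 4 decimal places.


Squared Hellinger distance for Gaussians:
H^2 = 1 - sqrt(2*s1*s2/(s1^2+s2^2)) * exp(-(m1-m2)^2/(4*(s1^2+s2^2))).
s1^2 = 9, s2^2 = 9, s1^2+s2^2 = 18.
sqrt(2*3*3/(18)) = 1.0.
(m1-m2)^2 = (2)^2 = 4.
exp(-4/(4*18)) = exp(-0.055556) = 0.945959.
H^2 = 1 - 1.0*0.945959 = 0.0540

0.0540


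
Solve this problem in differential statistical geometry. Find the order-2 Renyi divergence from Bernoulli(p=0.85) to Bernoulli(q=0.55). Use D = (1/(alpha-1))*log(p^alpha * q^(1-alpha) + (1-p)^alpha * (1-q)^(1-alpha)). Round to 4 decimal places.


Renyi divergence of order alpha between Bernoulli distributions:
D = (1/(alpha-1))*log(p^alpha * q^(1-alpha) + (1-p)^alpha * (1-q)^(1-alpha)).
alpha = 2, p = 0.85, q = 0.55.
p^alpha * q^(1-alpha) = 0.85^2 * 0.55^-1 = 1.313636.
(1-p)^alpha * (1-q)^(1-alpha) = 0.15^2 * 0.45^-1 = 0.05.
sum = 1.313636 + 0.05 = 1.363636.
D = (1/1)*log(1.363636) = 0.3102

0.3102


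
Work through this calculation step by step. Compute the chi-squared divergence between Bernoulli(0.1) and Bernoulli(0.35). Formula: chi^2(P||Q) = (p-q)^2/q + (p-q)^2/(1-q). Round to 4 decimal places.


Chi-squared divergence between Bernoulli distributions:
chi^2 = (p-q)^2/q + (p-q)^2/(1-q).
p = 0.1, q = 0.35, p-q = -0.25.
(p-q)^2 = 0.0625.
term1 = 0.0625/0.35 = 0.178571.
term2 = 0.0625/0.65 = 0.096154.
chi^2 = 0.178571 + 0.096154 = 0.2747

0.2747


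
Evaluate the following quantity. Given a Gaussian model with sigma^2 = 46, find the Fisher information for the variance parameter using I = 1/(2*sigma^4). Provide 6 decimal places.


Fisher information for variance: I(sigma^2) = 1/(2*sigma^4).
sigma^2 = 46, so sigma^4 = 2116.
I = 1/(2*2116) = 1/4232 = 0.000236

0.000236


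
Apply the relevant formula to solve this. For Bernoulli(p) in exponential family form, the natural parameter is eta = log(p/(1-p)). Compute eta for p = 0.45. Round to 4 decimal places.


Natural parameter for Bernoulli: eta = log(p/(1-p)).
p = 0.45, 1-p = 0.55.
p/(1-p) = 0.818182.
eta = log(0.818182) = -0.2007

-0.2007


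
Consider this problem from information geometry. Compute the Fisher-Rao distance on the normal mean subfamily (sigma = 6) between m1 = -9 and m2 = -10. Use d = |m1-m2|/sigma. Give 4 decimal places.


On the fixed-variance normal subfamily, geodesic distance = |m1-m2|/sigma.
|-9 - -10| = 1.
sigma = 6.
d = 1/6 = 0.1667

0.1667


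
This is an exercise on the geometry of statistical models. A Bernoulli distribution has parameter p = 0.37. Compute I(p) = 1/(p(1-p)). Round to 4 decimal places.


For Bernoulli(p), Fisher information is I(p) = 1/(p*(1-p)).
p = 0.37, 1-p = 0.63.
p*(1-p) = 0.2331.
I(p) = 1/0.2331 = 4.2900

4.2900


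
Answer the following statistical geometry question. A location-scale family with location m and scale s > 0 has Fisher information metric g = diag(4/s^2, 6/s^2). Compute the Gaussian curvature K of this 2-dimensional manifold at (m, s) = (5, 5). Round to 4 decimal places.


The metric has the form g = (A dm^2 + B ds^2)/s^2 with A = 4, B = 6.
Substitute u = sqrt(A/B)*m: g = B*(du^2 + ds^2)/s^2, i.e. B times the
Poincare upper half-plane metric, which has constant Gaussian curvature -1.
Scaling a 2D metric by a constant c divides the Gaussian curvature by c,
so K = -1/B = -1/(6) = -0.1667 everywhere (the point (m, s) = (5, 5) is irrelevant:
the curvature is constant).
The requested Gaussian curvature is K = -0.1667.

-0.1667


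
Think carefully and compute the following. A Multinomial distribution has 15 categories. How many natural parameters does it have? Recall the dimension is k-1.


Exponential family dimension calculation:
For Multinomial with k=15 categories, dim = k-1 = 14.

14


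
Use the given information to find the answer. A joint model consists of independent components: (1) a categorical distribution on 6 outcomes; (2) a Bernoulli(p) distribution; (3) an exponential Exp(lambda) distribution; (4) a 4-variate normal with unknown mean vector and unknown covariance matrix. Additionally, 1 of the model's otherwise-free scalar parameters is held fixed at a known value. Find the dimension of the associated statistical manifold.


The dimension of a statistical manifold equals the number of free
(independent) real parameters of the model. For a product of independent
blocks the parameter counts add.
- categorical on 6 outcomes (probabilities sum to 1): 6-1 = 5.
- Bernoulli (p): 1.
- exponential (lambda): 1.
- 4-variate normal: 4 (mean) + 4*5/2 = 10 (symmetric covariance) = 14.
Total = 5 + 1 + 1 + 14 = 21.
1 parameter(s) fixed at known values: 21 - 1 = 20.
Dimension = 20

20


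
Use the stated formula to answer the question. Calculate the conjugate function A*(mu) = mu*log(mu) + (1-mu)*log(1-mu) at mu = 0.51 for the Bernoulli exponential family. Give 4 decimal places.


Legendre transform for Bernoulli:
A*(mu) = mu*log(mu) + (1-mu)*log(1-mu).
mu = 0.51, 1-mu = 0.49.
mu*log(mu) = 0.51*log(0.51) = -0.343406.
(1-mu)*log(1-mu) = 0.49*log(0.49) = -0.349541.
A* = -0.343406 + -0.349541 = -0.6929

-0.6929


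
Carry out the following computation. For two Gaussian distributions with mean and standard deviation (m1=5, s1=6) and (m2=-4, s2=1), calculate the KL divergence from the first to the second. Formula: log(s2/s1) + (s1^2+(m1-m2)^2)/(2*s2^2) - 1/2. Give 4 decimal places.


KL divergence between normal distributions:
KL = log(s2/s1) + (s1^2 + (m1-m2)^2)/(2*s2^2) - 1/2.
log(1/6) = -1.791759.
(6^2 + (5--4)^2)/(2*1^2) = (36 + 81)/2 = 58.5.
KL = -1.791759 + 58.5 - 0.5 = 56.2082

56.2082


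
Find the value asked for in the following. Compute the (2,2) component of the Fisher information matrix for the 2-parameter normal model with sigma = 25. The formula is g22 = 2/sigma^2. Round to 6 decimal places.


For the 2-parameter normal family, the Fisher metric has:
  g11 = 1/sigma^2, g22 = 2/sigma^2.
sigma = 25, sigma^2 = 625.
g22 = 0.003200

0.003200


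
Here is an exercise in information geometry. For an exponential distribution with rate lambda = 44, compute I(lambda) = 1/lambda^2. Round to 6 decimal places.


Fisher information for exponential: I(lambda) = 1/lambda^2.
lambda = 44, lambda^2 = 1936.
I = 1/1936 = 0.000517

0.000517
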